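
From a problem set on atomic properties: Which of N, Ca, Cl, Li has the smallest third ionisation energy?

Cl

After 2 electrons have been removed, what remains? N²⁺ still has 3 valence electrons; Ca²⁺ is the bare [Ar] core; Cl²⁺ still has 5 valence electrons; Li²⁺ is already 1 electron into the core.
Core electrons are held far more tightly than valence electrons, so Ca and Li top the IE_3 order.
Valence configurations: N²⁺ [He]2s²2p¹, Cl²⁺ [Ne]3s²3p³.
Approximate IE_3 values (kJ/mol): N 4578, Ca 4912, Cl 3822, Li 11815.
Hence IE_3: Cl < N < Ca < Li.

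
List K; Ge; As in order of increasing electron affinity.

K, As, Ge

K is in period 4, group 1; Ge is in period 4, group 14; As is in period 4, group 15.
Adding an electron releases more energy for atoms nearer the top right (short of the noble gases).
All lie in period 4; the across-period trend (electron affinity increases left to right) applies, with the exception below.
Note the exception: Ge has a higher electron affinity than As, contrary to the simple trend — adding an electron to As's half-filled 4p³ is unfavourable, so Ge (4p²) has the more exothermic EA.
For reference (kJ/mol): K 48, Ge 119, As 78.
So from lowest to highest: K < As < Ge.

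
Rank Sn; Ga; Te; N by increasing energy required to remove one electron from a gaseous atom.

N is in period 2, group 15; Ga is in period 4, group 13; Sn is in period 5, group 14; Te is in period 5, group 16.
Removing the outermost electron gets harder across a period and easier down a group.
These span different periods and groups, so the two trends combine.
Sn > Ga: the two effects oppose for this pair; the across-period effect wins (709 vs 579 kJ/mol).
Te > Sn: Te lies to the right of Sn in period 5, so the across-period effect alone puts Te higher.
N > Te: the two effects oppose for this pair; the down-group effect wins (1402 vs 869 kJ/mol).
For reference (kJ/mol): N 1402, Ga 579, Sn 709, Te 869.
So from lowest to highest: Ga < Sn < Te < N.

Ga, Sn, Te, N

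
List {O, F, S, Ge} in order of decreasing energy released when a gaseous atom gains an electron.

F > S > O > Ge

O is in period 2, group 16; F is in period 2, group 17; S is in period 3, group 16; Ge is in period 4, group 14.
Electron affinity generally becomes more exothermic across a period toward the halogens and less exothermic down a group.
Neither a single period nor a single group — weigh both effects.
O > Ge: both effects reinforce here, so O is clearly the higher of the two.
S > O: this pair runs against the simple trend — see the exception note.
F > S: both effects reinforce here, so F is clearly the higher of the two.
Note the exception: S has a higher electron affinity than O, contrary to the simple trend — the compact 2p subshell of O repels the added electron more than S's larger 3p does.
Approximate values (kJ/mol): O 141, F 328, S 200, Ge 119.
So from highest to lowest: F > S > O > Ge.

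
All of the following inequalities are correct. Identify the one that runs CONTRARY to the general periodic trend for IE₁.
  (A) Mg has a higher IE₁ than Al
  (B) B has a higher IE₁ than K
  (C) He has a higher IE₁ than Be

The general trend: IE₁ increases across a period and decreases down a group.
(A) Mg (period 3, group 2) vs Al (period 3, group 13): the stated order contradicts the simple trend.
(B) B (period 2, group 13) vs K (period 4, group 1): the stated order agrees with the simple trend.
(C) He (period 1, group 18) vs Be (period 2, group 2): the stated order agrees with the simple trend.
The exception is (A): Al's single 3p electron is easier to remove than one from Mg's filled 3s².

(A)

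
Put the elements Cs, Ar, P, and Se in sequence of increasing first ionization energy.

P is in period 3, group 15; Ar is in period 3, group 18; Se is in period 4, group 16; Cs is in period 6, group 1.
IE₁ increases left→right with effective nuclear charge and decreases top→bottom as the valence shell moves farther out.
Here both period and group differ, so the two effects have to be weighed against each other.
Se > Cs: both effects reinforce here, so Se is clearly the higher of the two.
P > Se: period and group pull opposite ways; the down-group shift dominates (1012 vs 941 kJ/mol).
Ar > P: Ar lies to the right of P in period 3, so the across-period effect alone puts Ar higher.
Tabulated first ionization energy (kJ/mol): P 1012, Ar 1521, Se 941, Cs 376.
So from lowest to highest: Cs < Se < P < Ar.

Cs < Se < P < Ar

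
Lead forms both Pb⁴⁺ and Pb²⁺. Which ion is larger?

Pb²⁺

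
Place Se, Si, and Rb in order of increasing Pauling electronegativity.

EN rises left→right (higher Z_eff, smaller atoms) and falls top→bottom (larger, more shielded atoms).
These span different periods and groups, so the two trends combine.
Si > Rb: both effects reinforce here, so Si is clearly the higher of the two.
Se > Si: the two effects oppose for this pair; the across-period effect wins (2.55 vs 1.90).
For reference (Pauling): Si 1.90, Se 2.55, Rb 0.82.
So from lowest to highest: Rb < Si < Se.

Rb, Si, Se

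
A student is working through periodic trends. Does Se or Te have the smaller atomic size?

Se is in period 4, group 16; Te is in period 5, group 16.
Across a period the added protons contract the valence shell; down a group each new principal shell makes the atom larger.
All are in group 16, so atomic radius increases down the group.
So Se has the smaller atomic size (Se < Te).

Se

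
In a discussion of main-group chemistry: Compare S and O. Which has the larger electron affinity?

S

O is in period 2, group 16; S is in period 3, group 16.
Atoms with high Z_eff and room in the valence shell (especially the halogens) have the most exothermic electron affinities.
All are in group 16; the group trend (electron affinity increases up the group) applies, with the exception below.
Note the exception: S has a higher electron affinity than O, contrary to the simple trend — the compact 2p subshell of O repels the added electron more than S's larger 3p does.
Tabulated electron affinity (kJ/mol): O 141, S 200.
So S has the larger electron affinity (S > O).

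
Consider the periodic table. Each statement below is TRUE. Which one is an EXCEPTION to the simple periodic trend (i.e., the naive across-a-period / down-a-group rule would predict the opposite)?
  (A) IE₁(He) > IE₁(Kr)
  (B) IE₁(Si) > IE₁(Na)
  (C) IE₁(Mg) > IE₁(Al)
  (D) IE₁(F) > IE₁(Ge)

(C)

The general trend: first ionisation energy increases across a period and decreases down a group.
(A) He (period 1, group 18) vs Kr (period 4, group 18): the stated order agrees with the simple trend.
(B) Si (period 3, group 14) vs Na (period 3, group 1): the stated order agrees with the simple trend.
(C) Mg (period 3, group 2) vs Al (period 3, group 13): the stated order contradicts the simple trend.
(D) F (period 2, group 17) vs Ge (period 4, group 14): the stated order agrees with the simple trend.
The exception is (C): Al's single 3p electron is easier to remove than one from Mg's filled 3s².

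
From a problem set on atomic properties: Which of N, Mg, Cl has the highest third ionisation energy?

Consider each +2 ion: N²⁺ still has 3 valence electrons; Mg²⁺ is the bare [Ne] core; Cl²⁺ still has 5 valence electrons.
Breaking into a closed-shell core is much more expensive than removing a leftover valence electron — Mg has the largest IE_3 here.
Valence configurations: N²⁺ [He]2s²2p¹, Cl²⁺ [Ne]3s²3p³.
The numbers (kJ/mol): N 4578, Mg 7733, Cl 3822.
Overall IE_3 order: Cl < N < Mg.

Mg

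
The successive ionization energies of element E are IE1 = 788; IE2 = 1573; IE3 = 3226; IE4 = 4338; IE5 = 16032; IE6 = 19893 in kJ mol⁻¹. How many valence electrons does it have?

4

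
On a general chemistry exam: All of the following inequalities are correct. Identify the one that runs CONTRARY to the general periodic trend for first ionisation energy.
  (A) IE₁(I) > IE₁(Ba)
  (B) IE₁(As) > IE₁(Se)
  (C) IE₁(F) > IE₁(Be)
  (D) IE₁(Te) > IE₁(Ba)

(B)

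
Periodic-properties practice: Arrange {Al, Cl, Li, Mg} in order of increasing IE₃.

Al < Cl < Mg < Li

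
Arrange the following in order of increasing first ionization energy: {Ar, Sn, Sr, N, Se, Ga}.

First ionization energy rises across a period (greater Z_eff holds electrons more tightly) and falls down a group (valence electrons are farther from the nucleus).
These span different periods and groups, so the two trends combine.
Ga > Sr: relative to Sr, both the across-period and down-group shifts push Ga's first ionization energy up.
Sn > Ga: the two effects oppose for this pair; the across-period effect wins (709 vs 579 kJ/mol).
Se > Sn: both effects reinforce here, so Se is clearly the higher of the two.
N > Se: period and group pull opposite ways; the down-group shift dominates (1402 vs 941 kJ/mol).
Ar > N: period and group pull opposite ways; the across-period shift dominates (1521 vs 1402 kJ/mol).
For reference (kJ/mol): N 1402, Ar 1521, Ga 579, Se 941, Sr 550, Sn 709.
So from lowest to highest: Sr < Ga < Sn < Se < N < Ar.

Sr < Ga < Sn < Se < N < Ar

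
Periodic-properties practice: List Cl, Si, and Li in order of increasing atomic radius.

Cl < Si < Li

Li is in period 2, group 1; Si is in period 3, group 14; Cl is in period 3, group 17.
Moving right in a period, electrons are added to the same shell under a stronger nuclear pull, so atoms get smaller; moving down, a new shell is opened and atoms get larger.
Neither a single period nor a single group — weigh both effects.
Si > Cl: both are in period 3; the period trend gives Si the larger value.
Li > Si: period and group pull opposite ways; the across-period shift dominates (133 vs 116 pm).
Approximate values (pm): Li 133, Si 116, Cl 99.
So from smallest to largest: Cl < Si < Li.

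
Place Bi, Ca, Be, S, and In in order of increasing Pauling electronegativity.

Smaller atoms with higher effective nuclear charge are more electronegative.
These span different periods and groups, so the two trends combine.
Be > Ca: they share group 2; the group trend gives Be the larger value.
In > Be: the two effects oppose for this pair; the across-period effect wins (1.78 vs 1.57).
Bi > In: period and group pull opposite ways; the across-period shift dominates (2.02 vs 1.78).
S > Bi: both effects reinforce here, so S is clearly the higher of the two.
Tabulated electronegativity (Pauling): Be 1.57, S 2.58, Ca 1.00, In 1.78, Bi 2.02.
So from lowest to highest: Ca < Be < In < Bi < S.

Ca, Be, In, Bi, S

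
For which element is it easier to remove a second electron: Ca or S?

Ca

The second ionization energy removes an electron from the +1 ion. For each element: Ca⁺ still has 1 valence electron; S⁺ still has 5 valence electrons.
All are still removing valence electrons, so compare the +1 ions as you would atoms: IE_2 generally rises across a period (higher Z_eff) and falls down a group (larger shell), subject to the usual subshell exceptions.
Valence configurations: Ca⁺ [Ar]4s¹, S⁺ [Ne]3s²3p³.
Approximate IE_2 values (kJ/mol): Ca 1145, S 2252.
Overall IE_2 order: Ca < S.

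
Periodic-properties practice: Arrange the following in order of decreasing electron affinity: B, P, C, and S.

S > C > P > B

Electron affinity generally becomes more exothermic across a period toward the halogens and less exothermic down a group.
Here both period and group differ, so the two effects have to be weighed against each other.
P > B: the two effects oppose for this pair; the across-period effect wins (72 vs 27 kJ/mol).
C > P: the two effects oppose for this pair; the down-group effect wins (122 vs 72 kJ/mol).
S > C: the two effects oppose for this pair; the across-period effect wins (200 vs 122 kJ/mol).
For reference (kJ/mol): B 27, C 122, P 72, S 200.
So from highest to lowest: S > C > P > B.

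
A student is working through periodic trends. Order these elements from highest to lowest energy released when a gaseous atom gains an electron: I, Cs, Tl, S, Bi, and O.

O is in period 2, group 16; S is in period 3, group 16; I is in period 5, group 17; Cs is in period 6, group 1; Tl is in period 6, group 13; Bi is in period 6, group 15.
Electron affinity generally becomes more exothermic across a period toward the halogens and less exothermic down a group.
Neither a single period nor a single group — weigh both effects.
Cs > Tl: this pair runs against the simple trend — see the exception note.
Bi > Cs: both are in period 6; the period trend gives Bi the larger value.
O > Bi: both effects reinforce here, so O is clearly the higher of the two.
S > O: this pair runs against the simple trend — see the exception note.
I > S: the two effects oppose for this pair; the across-period effect wins (295 vs 200 kJ/mol).
Note the exception: Cs has a higher electron affinity than Tl, contrary to the simple trend — Tl's ns²np¹ configuration gives only a small electron affinity — the sparsely filled np subshell binds an added electron weakly.
Note the exception: S has a higher electron affinity than O, contrary to the simple trend — the compact 2p subshell of O repels the added electron more than S's larger 3p does.
Tabulated electron affinity (kJ/mol): O 141, S 200, I 295, Cs 46, Tl 19, Bi 91.
So from highest to lowest: I > S > O > Bi > Cs > Tl.

I > S > O > Bi > Cs > Tl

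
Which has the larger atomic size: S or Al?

Al

Moving right in a period, electrons are added to the same shell under a stronger nuclear pull, so atoms get smaller; moving down, a new shell is opened and atoms get larger.
All lie in period 3, so atomic radius increases right to left.
So Al has the larger atomic size (Al > S).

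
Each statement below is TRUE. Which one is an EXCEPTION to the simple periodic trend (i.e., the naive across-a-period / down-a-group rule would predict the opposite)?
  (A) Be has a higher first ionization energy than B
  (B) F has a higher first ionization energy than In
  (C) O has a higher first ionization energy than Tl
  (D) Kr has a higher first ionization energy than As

(A)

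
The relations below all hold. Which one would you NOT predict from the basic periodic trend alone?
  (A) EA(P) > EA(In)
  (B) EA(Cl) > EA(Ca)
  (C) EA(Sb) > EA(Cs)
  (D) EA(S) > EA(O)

(D)

The general trend: electron affinity increases across a period and decreases down a group.
(A) P (period 3, group 15) vs In (period 5, group 13): the stated order agrees with the simple trend.
(B) Cl (period 3, group 17) vs Ca (period 4, group 2): the stated order agrees with the simple trend.
(C) Sb (period 5, group 15) vs Cs (period 6, group 1): the stated order agrees with the simple trend.
(D) S (period 3, group 16) vs O (period 2, group 16): the stated order contradicts the simple trend.
The exception is (D): the compact 2p subshell of O repels the added electron more than S's larger 3p does.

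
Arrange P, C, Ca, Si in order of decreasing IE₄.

Consider each +3 ion: P³⁺ still has 2 valence electrons; C³⁺ still has 1 valence electron; Ca³⁺ is already 1 electron into the core; Si³⁺ still has 1 valence electron.
Pulling an electron out of a noble-gas core costs far more than removing a remaining valence electron, so Ca sits at the high end of IE_4.
Valence configurations: P³⁺ [Ne]3s², C³⁺ [He]2s¹, Si³⁺ [Ne]3s¹.
Approximate IE_4 values (kJ/mol): P 4964, C 6223, Ca 6491, Si 4356.
Hence IE_4: Si < P < C < Ca.

Ca, C, P, Si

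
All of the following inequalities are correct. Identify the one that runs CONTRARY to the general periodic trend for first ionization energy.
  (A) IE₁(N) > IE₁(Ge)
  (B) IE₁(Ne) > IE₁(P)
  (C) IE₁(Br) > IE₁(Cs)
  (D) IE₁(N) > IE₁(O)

(D)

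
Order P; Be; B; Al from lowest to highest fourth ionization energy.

IE_4 is the cost of taking one more electron from the +3 cation: P³⁺ still has 2 valence electrons; Be³⁺ is already 1 electron into the core; B³⁺ is the bare [He] core; Al³⁺ is the bare [Ne] core.
Core electrons are held far more tightly than valence electrons, so Al, Be and B top the IE_4 order.
Tabulated IE_4 (kJ/mol): P 4964, Be 21007, B 25026, Al 11577.
Hence IE_4: P < Al < Be < B.

P < Al < Be < B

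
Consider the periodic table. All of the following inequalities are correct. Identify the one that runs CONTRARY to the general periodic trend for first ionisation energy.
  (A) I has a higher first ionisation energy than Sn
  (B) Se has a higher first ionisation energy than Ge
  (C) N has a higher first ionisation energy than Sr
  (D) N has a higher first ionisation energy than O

The general trend: first ionisation energy increases across a period and decreases down a group.
(A) I (period 5, group 17) vs Sn (period 5, group 14): the stated order agrees with the simple trend.
(B) Se (period 4, group 16) vs Ge (period 4, group 14): the stated order agrees with the simple trend.
(C) N (period 2, group 15) vs Sr (period 5, group 2): the stated order agrees with the simple trend.
(D) N (period 2, group 15) vs O (period 2, group 16): the stated order contradicts the simple trend.
The exception is (D): pairing an electron in O's 2p⁴ costs repulsion energy, so O ionizes more easily than half-filled N (2p³).

(D)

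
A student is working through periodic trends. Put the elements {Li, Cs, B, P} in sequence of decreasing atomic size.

Li is in period 2, group 1; B is in period 2, group 13; P is in period 3, group 15; Cs is in period 6, group 1.
Across a period the added protons contract the valence shell; down a group each new principal shell makes the atom larger.
These span different periods and groups, so the two trends combine.
P > B: the two effects oppose for this pair; the down-group effect wins (111 vs 85 pm).
Li > P: period and group pull opposite ways; the across-period shift dominates (133 vs 111 pm).
Cs > Li: they share group 1; the group trend gives Cs the larger value.
Tabulated atomic radius (pm): Li 133, B 85, P 111, Cs 232.
So from largest to smallest: Cs > Li > P > B.

Cs > Li > P > B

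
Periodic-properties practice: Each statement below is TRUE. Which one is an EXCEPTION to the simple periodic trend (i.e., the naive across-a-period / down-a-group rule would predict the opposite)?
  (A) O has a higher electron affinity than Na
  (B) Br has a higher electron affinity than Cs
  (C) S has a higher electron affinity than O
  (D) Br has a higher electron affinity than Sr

The general trend: electron affinity increases across a period and decreases down a group.
(A) O (period 2, group 16) vs Na (period 3, group 1): the stated order agrees with the simple trend.
(B) Br (period 4, group 17) vs Cs (period 6, group 1): the stated order agrees with the simple trend.
(C) S (period 3, group 16) vs O (period 2, group 16): the stated order contradicts the simple trend.
(D) Br (period 4, group 17) vs Sr (period 5, group 2): the stated order agrees with the simple trend.
The exception is (C): the compact 2p subshell of O repels the added electron more than S's larger 3p does.

(C)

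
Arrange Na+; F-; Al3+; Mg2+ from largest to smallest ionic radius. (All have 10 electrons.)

All of these have 10 electrons, so size is governed by nuclear charge alone: the more protons, the stronger the pull on the same electron cloud, and the smaller the ion.
Nuclear charges: Al3+ (Z=13), Mg2+ (Z=12), Na+ (Z=11), F- (Z=9).
Largest to smallest: F- > Na+ > Mg2+ > Al3+.

F- > Na+ > Mg2+ > Al3+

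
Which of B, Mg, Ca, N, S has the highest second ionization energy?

After 1 electron has been removed, what remains? B⁺ still has 2 valence electrons; Mg⁺ still has 1 valence electron; Ca⁺ still has 1 valence electron; N⁺ still has 4 valence electrons; S⁺ still has 5 valence electrons.
All are still removing valence electrons, so compare the +1 ions as you would atoms: IE_2 generally rises across a period (higher Z_eff) and falls down a group (larger shell), subject to the usual subshell exceptions.
Valence configurations: B⁺ [He]2s², Mg⁺ [Ne]3s¹, Ca⁺ [Ar]4s¹, N⁺ [He]2s²2p², S⁺ [Ne]3s²3p³.
Tabulated IE_2 (kJ/mol): B 2427, Mg 1451, Ca 1145, N 2856, S 2252.
Hence IE_2: Ca < Mg < S < B < N.

N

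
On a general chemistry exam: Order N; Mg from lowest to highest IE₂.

Mg < N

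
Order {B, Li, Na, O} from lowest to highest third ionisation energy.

After 2 electrons have been removed, what remains? B²⁺ still has 1 valence electron; Li²⁺ is already 1 electron into the core; Na²⁺ is already 1 electron into the core; O²⁺ still has 4 valence electrons.
Breaking into a closed-shell core is much more expensive than removing a leftover valence electron — Na and Li have the largest IE_3 here.
Valence configurations: B²⁺ [He]2s¹, O²⁺ [He]2s²2p².
Approximate IE_3 values (kJ/mol): B 3660, Li 11815, Na 6910, O 5300.
So the third ionization energies run B < O < Na < Li.

B < O < Na < Li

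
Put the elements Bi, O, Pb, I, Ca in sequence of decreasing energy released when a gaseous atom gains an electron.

O is in period 2, group 16; Ca is in period 4, group 2; I is in period 5, group 17; Pb is in period 6, group 14; Bi is in period 6, group 15.
Atoms with high Z_eff and room in the valence shell (especially the halogens) have the most exothermic electron affinities.
Here both period and group differ, so the two effects have to be weighed against each other.
Pb > Ca: period and group pull opposite ways; the across-period shift dominates (35 vs 2 kJ/mol).
Bi > Pb: both are in period 6; the period trend gives Bi the larger value.
O > Bi: relative to Bi, both the across-period and down-group shifts push O's electron affinity up.
I > O: period and group pull opposite ways; the across-period shift dominates (295 vs 141 kJ/mol).
Approximate values (kJ/mol): O 141, Ca 2, I 295, Pb 35, Bi 91.
So from highest to lowest: I > O > Bi > Pb > Ca.

I, O, Bi, Pb, Ca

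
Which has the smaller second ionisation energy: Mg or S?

The second ionization energy removes an electron from the +1 ion. For each element: Mg⁺ still has 1 valence electron; S⁺ still has 5 valence electrons.
All are still removing valence electrons, so compare the +1 ions as you would atoms: IE_2 generally rises across a period (higher Z_eff) and falls down a group (larger shell), subject to the usual subshell exceptions.
Valence configurations: Mg⁺ [Ne]3s¹, S⁺ [Ne]3s²3p³.
Tabulated IE_2 (kJ/mol): Mg 1451, S 2252.
So the second ionization energies run Mg < S.

Mg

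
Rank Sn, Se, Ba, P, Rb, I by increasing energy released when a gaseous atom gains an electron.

Electron affinity generally becomes more exothermic across a period toward the halogens and less exothermic down a group.
Here both period and group differ, so the two effects have to be weighed against each other.
Rb > Ba: the two effects oppose for this pair; the down-group effect wins (47 vs 14 kJ/mol).
P > Rb: relative to Rb, both the across-period and down-group shifts push P's electron affinity up.
Sn > P: this pair runs against the simple trend — see the exception note.
Se > Sn: both effects reinforce here, so Se is clearly the higher of the two.
I > Se: the two effects oppose for this pair; the across-period effect wins (295 vs 195 kJ/mol).
Note the exception: Sn has a higher electron affinity than P, contrary to the simple trend — adding an electron to P's half-filled np³ subshell costs electron-pairing energy.
Approximate values (kJ/mol): P 72, Se 195, Rb 47, Sn 107, I 295, Ba 14.
So from lowest to highest: Ba < Rb < P < Sn < Se < I.

Ba, Rb, P, Sn, Se, I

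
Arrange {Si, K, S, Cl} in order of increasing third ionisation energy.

After 2 electrons have been removed, what remains? Si²⁺ still has 2 valence electrons; K²⁺ is already 1 electron into the core; S²⁺ still has 4 valence electrons; Cl²⁺ still has 5 valence electrons.
Breaking into a closed-shell core is much more expensive than removing a leftover valence electron — K has the largest IE_3 here.
Valence configurations: Si²⁺ [Ne]3s², S²⁺ [Ne]3s²3p², Cl²⁺ [Ne]3s²3p³.
The numbers (kJ/mol): Si 3232, K 4420, S 3357, Cl 3822.
So the third ionization energies run Si < S < Cl < K.

Si, S, Cl, K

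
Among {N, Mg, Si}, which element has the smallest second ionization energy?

Mg

Consider each +1 ion: N⁺ still has 4 valence electrons; Mg⁺ still has 1 valence electron; Si⁺ still has 3 valence electrons.
All are still removing valence electrons, so compare the +1 ions as you would atoms: IE_2 generally rises across a period (higher Z_eff) and falls down a group (larger shell), subject to the usual subshell exceptions.
Valence configurations: N⁺ [He]2s²2p², Mg⁺ [Ne]3s¹, Si⁺ [Ne]3s²3p¹.
Tabulated IE_2 (kJ/mol): N 2856, Mg 1451, Si 1577.
Hence IE_2: Mg < Si < N.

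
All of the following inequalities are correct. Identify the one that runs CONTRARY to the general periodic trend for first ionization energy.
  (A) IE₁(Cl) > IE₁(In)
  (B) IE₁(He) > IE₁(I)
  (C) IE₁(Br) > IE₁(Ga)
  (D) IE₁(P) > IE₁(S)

(D)

The general trend: first ionization energy increases across a period and decreases down a group.
(A) Cl (period 3, group 17) vs In (period 5, group 13): the stated order agrees with the simple trend.
(B) He (period 1, group 18) vs I (period 5, group 17): the stated order agrees with the simple trend.
(C) Br (period 4, group 17) vs Ga (period 4, group 13): the stated order agrees with the simple trend.
(D) P (period 3, group 15) vs S (period 3, group 16): the stated order contradicts the simple trend.
The exception is (D): S (3p⁴) ionizes more easily than half-filled P (3p³) because the paired 3p electron in S is pushed out by e⁻–e⁻ repulsion.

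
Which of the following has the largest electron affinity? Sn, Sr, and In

Sn

Atoms with high Z_eff and room in the valence shell (especially the halogens) have the most exothermic electron affinities.
All lie in period 5, so electron affinity increases left to right.
The largest electron affinity among these belongs to Sn.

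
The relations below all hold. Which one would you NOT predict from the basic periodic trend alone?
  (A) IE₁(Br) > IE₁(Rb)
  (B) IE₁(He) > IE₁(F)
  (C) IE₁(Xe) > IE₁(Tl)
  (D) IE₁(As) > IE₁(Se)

(D)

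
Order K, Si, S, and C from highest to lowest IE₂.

Consider each +1 ion: K⁺ is the bare [Ar] core; Si⁺ still has 3 valence electrons; S⁺ still has 5 valence electrons; C⁺ still has 3 valence electrons.
Core electrons are held far more tightly than valence electrons, so K tops the IE_2 order.
Valence configurations: Si⁺ [Ne]3s²3p¹, S⁺ [Ne]3s²3p³, C⁺ [He]2s²2p¹.
The numbers (kJ/mol): K 3052, Si 1577, S 2252, C 2353.
Hence IE_2: Si < S < C < K.

K, C, S, Si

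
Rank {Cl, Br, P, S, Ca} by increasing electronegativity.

Smaller atoms with higher effective nuclear charge are more electronegative.
Neither a single period nor a single group — weigh both effects.
P > Ca: both effects reinforce here, so P is clearly the higher of the two.
S > P: both are in period 3; the period trend gives S the larger value.
Br > S: the two effects oppose for this pair; the across-period effect wins (2.96 vs 2.58).
Cl > Br: Cl sits above Br in group 17, so the down-group effect alone puts Cl higher.
For reference (Pauling): P 2.19, S 2.58, Cl 3.16, Ca 1.00, Br 2.96.
So from lowest to highest: Ca < P < S < Br < Cl.

Ca, P, S, Br, Cl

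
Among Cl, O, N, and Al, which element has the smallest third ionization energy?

The third ionization energy removes an electron from the +2 ion. For each element: Cl²⁺ still has 5 valence electrons; O²⁺ still has 4 valence electrons; N²⁺ still has 3 valence electrons; Al²⁺ still has 1 valence electron.
All are still removing valence electrons, so compare the +2 ions as you would atoms: IE_3 generally rises across a period (higher Z_eff) and falls down a group (larger shell), subject to the usual subshell exceptions.
Valence configurations: Cl²⁺ [Ne]3s²3p³, O²⁺ [He]2s²2p², N²⁺ [He]2s²2p¹, Al²⁺ [Ne]3s¹.
Tabulated IE_3 (kJ/mol): Cl 3822, O 5300, N 4578, Al 2745.
So the third ionization energies run Al < Cl < N < O.

Al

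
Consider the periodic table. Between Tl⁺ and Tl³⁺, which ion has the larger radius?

Tl⁺

Both ions have Z = 81 protons, but Tl³⁺ has lost more electrons, so its remaining electrons feel a larger effective nuclear charge per electron and are pulled in more tightly.
Higher positive charge → smaller ion, so Tl⁺ > Tl³⁺.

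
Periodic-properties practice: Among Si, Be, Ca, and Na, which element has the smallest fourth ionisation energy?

Si

The fourth ionization energy removes an electron from the +3 ion. For each element: Si³⁺ still has 1 valence electron; Be³⁺ is already 1 electron into the core; Ca³⁺ is already 1 electron into the core; Na³⁺ is already 2 electrons into the core.
Pulling an electron out of a noble-gas core costs far more than removing a remaining valence electron, so Ca, Na and Be sit at the high end of IE_4.
Approximate IE_4 values (kJ/mol): Si 4356, Be 21007, Ca 6491, Na 9543.
So the fourth ionization energies run Si < Ca < Na < Be.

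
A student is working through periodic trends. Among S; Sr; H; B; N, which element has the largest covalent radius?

H is in period 1, group 1; B is in period 2, group 13; N is in period 2, group 15; S is in period 3, group 16; Sr is in period 5, group 2.
Radius decreases left→right (rising Z_eff, same n) and increases top→bottom (higher n).
Neither a single period nor a single group — weigh both effects.
N > H: period and group pull opposite ways; the down-group shift dominates (71 vs 32 pm).
B > N: both are in period 2; the period trend gives B the larger value.
S > B: the two effects oppose for this pair; the down-group effect wins (103 vs 85 pm).
Sr > S: both effects reinforce here, so Sr is clearly the larger of the two.
Approximate values (pm): H 32, B 85, N 71, S 103, Sr 185.
The largest covalent radius among these belongs to Sr.

Sr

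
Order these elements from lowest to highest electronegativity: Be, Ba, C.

Be is in period 2, group 2; C is in period 2, group 14; Ba is in period 6, group 2.
EN rises left→right (higher Z_eff, smaller atoms) and falls top→bottom (larger, more shielded atoms).
Neither a single period nor a single group — weigh both effects.
Be > Ba: they share group 2; the group trend gives Be the larger value.
C > Be: both are in period 2; the period trend gives C the larger value.
For reference (Pauling): Be 1.57, C 2.55, Ba 0.89.
So from lowest to highest: Ba < Be < C.

Ba < Be < C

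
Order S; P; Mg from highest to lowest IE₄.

Mg > P > S

The fourth ionization energy removes an electron from the +3 ion. For each element: S³⁺ still has 3 valence electrons; P³⁺ still has 2 valence electrons; Mg³⁺ is already 1 electron into the core.
Pulling an electron out of a noble-gas core costs far more than removing a remaining valence electron, so Mg sits at the high end of IE_4.
Valence configurations: S³⁺ [Ne]3s²3p¹, P³⁺ [Ne]3s².
S³⁺ loses a lone 3p electron whereas P³⁺ must break into a filled 3s² pair, so IE_4(P) > IE_4(S) even though S has the higher nuclear charge.
The numbers (kJ/mol): S 4556, P 4964, Mg 10543.
So the fourth ionization energies run S < P < Mg.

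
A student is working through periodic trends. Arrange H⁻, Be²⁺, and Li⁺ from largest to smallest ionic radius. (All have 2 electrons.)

H⁻ > Li⁺ > Be²⁺

All of these have 2 electrons, so size is governed by nuclear charge alone: the more protons, the stronger the pull on the same electron cloud, and the smaller the ion.
Nuclear charges: Be²⁺ (Z=4), Li⁺ (Z=3), H⁻ (Z=1).
Largest to smallest: H⁻ > Li⁺ > Be²⁺.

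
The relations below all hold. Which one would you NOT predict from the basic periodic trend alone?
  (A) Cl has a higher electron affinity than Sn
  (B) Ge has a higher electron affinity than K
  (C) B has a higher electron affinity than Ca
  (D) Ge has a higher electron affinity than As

The general trend: electron affinity increases across a period and decreases down a group.
(A) Cl (period 3, group 17) vs Sn (period 5, group 14): the stated order agrees with the simple trend.
(B) Ge (period 4, group 14) vs K (period 4, group 1): the stated order agrees with the simple trend.
(C) B (period 2, group 13) vs Ca (period 4, group 2): the stated order agrees with the simple trend.
(D) Ge (period 4, group 14) vs As (period 4, group 15): the stated order contradicts the simple trend.
The exception is (D): adding an electron to As's half-filled 4p³ is unfavourable, so Ge (4p²) has the more exothermic EA.

(D)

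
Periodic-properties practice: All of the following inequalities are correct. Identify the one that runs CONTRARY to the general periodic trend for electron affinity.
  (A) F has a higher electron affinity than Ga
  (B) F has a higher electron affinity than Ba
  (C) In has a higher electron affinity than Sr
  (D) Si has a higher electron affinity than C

The general trend: electron affinity increases across a period and decreases down a group.
(A) F (period 2, group 17) vs Ga (period 4, group 13): the stated order agrees with the simple trend.
(B) F (period 2, group 17) vs Ba (period 6, group 2): the stated order agrees with the simple trend.
(C) In (period 5, group 13) vs Sr (period 5, group 2): the stated order agrees with the simple trend.
(D) Si (period 3, group 14) vs C (period 2, group 14): the stated order contradicts the simple trend.
The exception is (D): Si's larger, more diffuse 3p orbitals accept an added electron slightly more readily than C's compact 2p.

(D)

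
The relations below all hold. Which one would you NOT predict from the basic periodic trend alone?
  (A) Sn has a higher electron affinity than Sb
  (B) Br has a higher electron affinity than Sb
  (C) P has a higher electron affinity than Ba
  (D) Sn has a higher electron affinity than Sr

(A)

The general trend: electron affinity increases across a period and decreases down a group.
(A) Sn (period 5, group 14) vs Sb (period 5, group 15): the stated order contradicts the simple trend.
(B) Br (period 4, group 17) vs Sb (period 5, group 15): the stated order agrees with the simple trend.
(C) P (period 3, group 15) vs Ba (period 6, group 2): the stated order agrees with the simple trend.
(D) Sn (period 5, group 14) vs Sr (period 5, group 2): the stated order agrees with the simple trend.
The exception is (A): adding an electron to Sb's half-filled 5p³ is unfavourable, so Sn has the more exothermic EA.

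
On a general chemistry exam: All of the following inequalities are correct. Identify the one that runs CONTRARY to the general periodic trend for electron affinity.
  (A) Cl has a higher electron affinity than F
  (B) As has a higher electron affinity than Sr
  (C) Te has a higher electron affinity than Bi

The general trend: electron affinity increases across a period and decreases down a group.
(A) Cl (period 3, group 17) vs F (period 2, group 17): the stated order contradicts the simple trend.
(B) As (period 4, group 15) vs Sr (period 5, group 2): the stated order agrees with the simple trend.
(C) Te (period 5, group 16) vs Bi (period 6, group 15): the stated order agrees with the simple trend.
The exception is (A): F's small 2p subshell makes the incoming electron feel strong e⁻–e⁻ repulsion, so Cl actually releases more energy on gaining an electron.

(A)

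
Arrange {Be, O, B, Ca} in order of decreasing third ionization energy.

Consider each +2 ion: Be²⁺ is the bare [He] core; O²⁺ still has 4 valence electrons; B²⁺ still has 1 valence electron; Ca²⁺ is the bare [Ar] core.
Usually core removal costs more than valence removal, but here the competition is close: a tightly held n=2 valence electron can cost more to remove than an n=3 core electron, so the actual values have to decide it.
Valence configurations: O²⁺ [He]2s²2p², B²⁺ [He]2s¹.
The numbers (kJ/mol): Be 14849, O 5300, B 3660, Ca 4912.
Hence IE_3: B < Ca < O < Be.

Be, O, Ca, B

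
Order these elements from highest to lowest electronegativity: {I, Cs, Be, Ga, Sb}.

Be is in period 2, group 2; Ga is in period 4, group 13; Sb is in period 5, group 15; I is in period 5, group 17; Cs is in period 6, group 1.
EN rises left→right (higher Z_eff, smaller atoms) and falls top→bottom (larger, more shielded atoms).
These span different periods and groups, so the two trends combine.
Be > Cs: both effects reinforce here, so Be is clearly the higher of the two.
Ga > Be: the two effects oppose for this pair; the across-period effect wins (1.81 vs 1.57).
Sb > Ga: period and group pull opposite ways; the across-period shift dominates (2.05 vs 1.81).
I > Sb: both are in period 5; the period trend gives I the larger value.
Approximate values (Pauling): Be 1.57, Ga 1.81, Sb 2.05, I 2.66, Cs 0.79.
So from highest to lowest: I > Sb > Ga > Be > Cs.

I > Sb > Ga > Be > Cs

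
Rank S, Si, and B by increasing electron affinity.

B, Si, S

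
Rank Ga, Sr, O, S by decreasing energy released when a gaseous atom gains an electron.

S, O, Ga, Sr

O is in period 2, group 16; S is in period 3, group 16; Ga is in period 4, group 13; Sr is in period 5, group 2.
EA tends to increase across a period and decrease down a group, though the pattern is less regular than for IE or radius.
Neither a single period nor a single group — weigh both effects.
Ga > Sr: relative to Sr, both the across-period and down-group shifts push Ga's electron affinity up.
O > Ga: relative to Ga, both the across-period and down-group shifts push O's electron affinity up.
S > O: this pair runs against the simple trend — see the exception note.
Note the exception: S has a higher electron affinity than O, contrary to the simple trend — the compact 2p subshell of O repels the added electron more than S's larger 3p does.
Approximate values (kJ/mol): O 141, S 200, Ga 29, Sr 5.
So from highest to lowest: S > O > Ga > Sr.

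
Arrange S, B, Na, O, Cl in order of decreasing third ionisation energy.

Na > O > Cl > B > S

IE_3 is the cost of taking one more electron from the +2 cation: S²⁺ still has 4 valence electrons; B²⁺ still has 1 valence electron; Na²⁺ is already 1 electron into the core; O²⁺ still has 4 valence electrons; Cl²⁺ still has 5 valence electrons.
Breaking into a closed-shell core is much more expensive than removing a leftover valence electron — Na has the largest IE_3 here.
Valence configurations: S²⁺ [Ne]3s²3p², B²⁺ [He]2s¹, O²⁺ [He]2s²2p², Cl²⁺ [Ne]3s²3p³.
The numbers (kJ/mol): S 3357, B 3660, Na 6910, O 5300, Cl 3822.
Overall IE_3 order: S < B < Cl < O < Na.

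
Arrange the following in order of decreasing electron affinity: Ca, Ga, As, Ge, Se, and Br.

Br > Se > Ge > As > Ga > Ca

EA tends to increase across a period and decrease down a group, though the pattern is less regular than for IE or radius.
All lie in period 4; the across-period trend (electron affinity increases left to right) applies, with the exception below.
Note the exception: Ge has a higher electron affinity than As, contrary to the simple trend — adding an electron to As's half-filled 4p³ is unfavourable, so Ge (4p²) has the more exothermic EA.
Tabulated electron affinity (kJ/mol): Ca 2, Ga 29, Ge 119, As 78, Se 195, Br 325.
So from highest to lowest: Br > Se > Ge > As > Ga > Ca.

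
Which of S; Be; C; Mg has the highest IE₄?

Be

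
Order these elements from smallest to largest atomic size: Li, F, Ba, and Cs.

F < Li < Ba < Cs

Li is in period 2, group 1; F is in period 2, group 17; Cs is in period 6, group 1; Ba is in period 6, group 2.
Radius decreases left→right (rising Z_eff, same n) and increases top→bottom (higher n).
These span different periods and groups, so the two trends combine.
Li > F: Li lies to the left of F in period 2, so the across-period effect alone puts Li larger.
Ba > Li: period and group pull opposite ways; the down-group shift dominates (196 vs 133 pm).
Cs > Ba: both are in period 6; the period trend gives Cs the larger value.
Approximate values (pm): Li 133, F 64, Cs 232, Ba 196.
So from smallest to largest: F < Li < Ba < Cs.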